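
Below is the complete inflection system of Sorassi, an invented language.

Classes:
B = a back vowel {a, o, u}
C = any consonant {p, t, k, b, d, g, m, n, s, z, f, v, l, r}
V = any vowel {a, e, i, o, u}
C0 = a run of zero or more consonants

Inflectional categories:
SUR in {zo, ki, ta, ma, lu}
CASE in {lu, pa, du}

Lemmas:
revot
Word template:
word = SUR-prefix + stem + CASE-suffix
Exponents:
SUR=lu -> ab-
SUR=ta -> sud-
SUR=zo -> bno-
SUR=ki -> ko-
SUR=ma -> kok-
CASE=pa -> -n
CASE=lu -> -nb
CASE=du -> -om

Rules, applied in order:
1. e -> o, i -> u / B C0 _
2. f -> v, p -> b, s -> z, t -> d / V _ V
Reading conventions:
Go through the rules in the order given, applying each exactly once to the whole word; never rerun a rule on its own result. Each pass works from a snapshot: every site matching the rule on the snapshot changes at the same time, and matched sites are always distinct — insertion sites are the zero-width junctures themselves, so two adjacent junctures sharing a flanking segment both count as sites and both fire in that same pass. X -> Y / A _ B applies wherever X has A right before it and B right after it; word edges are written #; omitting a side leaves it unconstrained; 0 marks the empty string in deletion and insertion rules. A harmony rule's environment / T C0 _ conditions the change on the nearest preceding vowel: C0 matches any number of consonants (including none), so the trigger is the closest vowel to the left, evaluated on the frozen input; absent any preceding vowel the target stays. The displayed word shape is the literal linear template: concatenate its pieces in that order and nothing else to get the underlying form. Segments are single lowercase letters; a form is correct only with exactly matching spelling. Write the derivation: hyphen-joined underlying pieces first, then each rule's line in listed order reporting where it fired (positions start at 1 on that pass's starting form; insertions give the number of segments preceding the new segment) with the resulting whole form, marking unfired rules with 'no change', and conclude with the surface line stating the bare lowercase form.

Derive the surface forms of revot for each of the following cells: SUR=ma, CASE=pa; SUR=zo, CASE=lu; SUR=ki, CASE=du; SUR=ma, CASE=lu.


cell SUR=ma, CASE=pa:
underlying: kok-revot-n
1. e -> o, i -> u / B C0 _: fires at position(s) 5: kokrovotn
2. f -> v, p -> b, s -> z, t -> d / V _ V: no change
surface: kokrovotn

cell SUR=zo, CASE=lu:
underlying: bno-revot-nb
1. e -> o, i -> u / B C0 _: fires at position(s) 5: bnorovotnb
2. f -> v, p -> b, s -> z, t -> d / V _ V: no change
surface: bnorovotnb

cell SUR=ki, CASE=du:
underlying: ko-revot-om
1. e -> o, i -> u / B C0 _: fires at position(s) 4: korovotom
2. f -> v, p -> b, s -> z, t -> d / V _ V: fires at position(s) 7: korovodom
surface: korovodom

cell SUR=ma, CASE=lu:
underlying: kok-revot-nb
1. e -> o, i -> u / B C0 _: fires at position(s) 5: kokrovotnb
2. f -> v, p -> b, s -> z, t -> d / V _ V: no change
surface: kokrovotnb


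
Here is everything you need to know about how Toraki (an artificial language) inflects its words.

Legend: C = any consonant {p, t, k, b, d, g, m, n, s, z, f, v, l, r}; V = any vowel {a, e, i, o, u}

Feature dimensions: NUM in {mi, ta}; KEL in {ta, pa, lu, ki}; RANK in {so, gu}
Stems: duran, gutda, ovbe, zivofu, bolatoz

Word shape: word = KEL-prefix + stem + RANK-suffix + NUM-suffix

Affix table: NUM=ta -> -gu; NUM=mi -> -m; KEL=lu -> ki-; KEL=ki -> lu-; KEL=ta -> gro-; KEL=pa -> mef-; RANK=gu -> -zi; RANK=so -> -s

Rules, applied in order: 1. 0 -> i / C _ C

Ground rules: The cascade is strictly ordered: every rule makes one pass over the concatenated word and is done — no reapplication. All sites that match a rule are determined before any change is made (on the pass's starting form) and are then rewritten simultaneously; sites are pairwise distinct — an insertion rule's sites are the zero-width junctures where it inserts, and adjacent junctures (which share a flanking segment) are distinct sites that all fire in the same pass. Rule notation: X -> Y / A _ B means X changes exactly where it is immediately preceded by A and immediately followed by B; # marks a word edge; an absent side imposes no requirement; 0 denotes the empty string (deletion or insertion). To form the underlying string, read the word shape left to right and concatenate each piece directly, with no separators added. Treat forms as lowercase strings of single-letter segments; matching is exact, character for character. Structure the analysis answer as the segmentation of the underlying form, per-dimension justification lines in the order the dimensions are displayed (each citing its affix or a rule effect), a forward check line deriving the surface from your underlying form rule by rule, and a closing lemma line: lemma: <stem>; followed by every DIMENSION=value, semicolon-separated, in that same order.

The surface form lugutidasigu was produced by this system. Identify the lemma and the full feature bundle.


underlying: lu-gutda-s-gu
NUM=ta - signalled by the affix -gu
KEL=ki - signalled by the affix lu-
RANK=so - signalled by the affix -s
check: lugutdasgu -> lugutidasigu
lemma: gutda; NUM=ta; KEL=ki; RANK=so


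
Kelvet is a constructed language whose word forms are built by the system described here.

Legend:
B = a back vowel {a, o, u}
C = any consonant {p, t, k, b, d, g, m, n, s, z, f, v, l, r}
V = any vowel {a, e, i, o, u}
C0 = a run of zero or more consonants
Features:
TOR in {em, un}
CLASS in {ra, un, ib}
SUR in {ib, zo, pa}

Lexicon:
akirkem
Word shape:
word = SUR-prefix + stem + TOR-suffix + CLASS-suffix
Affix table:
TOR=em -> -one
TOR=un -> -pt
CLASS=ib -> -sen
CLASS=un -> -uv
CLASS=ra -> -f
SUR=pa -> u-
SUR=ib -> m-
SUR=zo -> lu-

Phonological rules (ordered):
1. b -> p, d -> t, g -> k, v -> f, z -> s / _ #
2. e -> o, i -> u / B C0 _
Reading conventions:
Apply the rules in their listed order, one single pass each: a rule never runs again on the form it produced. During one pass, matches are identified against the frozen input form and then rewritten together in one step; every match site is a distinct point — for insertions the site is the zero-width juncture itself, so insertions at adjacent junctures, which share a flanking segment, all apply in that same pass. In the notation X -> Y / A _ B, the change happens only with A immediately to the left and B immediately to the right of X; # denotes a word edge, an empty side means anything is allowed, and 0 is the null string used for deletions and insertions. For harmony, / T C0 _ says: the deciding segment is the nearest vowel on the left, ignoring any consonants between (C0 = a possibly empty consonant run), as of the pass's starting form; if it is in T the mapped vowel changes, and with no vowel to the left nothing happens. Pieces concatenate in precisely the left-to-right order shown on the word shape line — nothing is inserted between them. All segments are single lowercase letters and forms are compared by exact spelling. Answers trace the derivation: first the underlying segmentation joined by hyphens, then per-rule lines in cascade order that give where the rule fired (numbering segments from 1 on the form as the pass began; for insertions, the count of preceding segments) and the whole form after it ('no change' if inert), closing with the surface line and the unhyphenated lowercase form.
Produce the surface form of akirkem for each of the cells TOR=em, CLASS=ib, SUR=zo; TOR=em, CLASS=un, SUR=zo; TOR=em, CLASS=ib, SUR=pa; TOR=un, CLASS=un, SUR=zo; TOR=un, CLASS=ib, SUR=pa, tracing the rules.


cell TOR=em, CLASS=ib, SUR=zo:
underlying: lu-akirkem-one-sen
1. b -> p, d -> t, g -> k, v -> f, z -> s / _ #: no change
2. e -> o, i -> u / B C0 _: fires at position(s) 5, 12: luakurkemonosen
surface: luakurkemonosen

cell TOR=em, CLASS=un, SUR=zo:
underlying: lu-akirkem-one-uv
1. b -> p, d -> t, g -> k, v -> f, z -> s / _ #: fires at position(s) 14: luakirkemoneuf
2. e -> o, i -> u / B C0 _: fires at position(s) 5, 12: luakurkemonouf
surface: luakurkemonouf

cell TOR=em, CLASS=ib, SUR=pa:
underlying: u-akirkem-one-sen
1. b -> p, d -> t, g -> k, v -> f, z -> s / _ #: no change
2. e -> o, i -> u / B C0 _: fires at position(s) 4, 11: uakurkemonosen
surface: uakurkemonosen

cell TOR=un, CLASS=un, SUR=zo:
underlying: lu-akirkem-pt-uv
1. b -> p, d -> t, g -> k, v -> f, z -> s / _ #: fires at position(s) 13: luakirkemptuf
2. e -> o, i -> u / B C0 _: fires at position(s) 5: luakurkemptuf
surface: luakurkemptuf

cell TOR=un, CLASS=ib, SUR=pa:
underlying: u-akirkem-pt-sen
1. b -> p, d -> t, g -> k, v -> f, z -> s / _ #: no change
2. e -> o, i -> u / B C0 _: fires at position(s) 4: uakurkemptsen
surface: uakurkemptsen


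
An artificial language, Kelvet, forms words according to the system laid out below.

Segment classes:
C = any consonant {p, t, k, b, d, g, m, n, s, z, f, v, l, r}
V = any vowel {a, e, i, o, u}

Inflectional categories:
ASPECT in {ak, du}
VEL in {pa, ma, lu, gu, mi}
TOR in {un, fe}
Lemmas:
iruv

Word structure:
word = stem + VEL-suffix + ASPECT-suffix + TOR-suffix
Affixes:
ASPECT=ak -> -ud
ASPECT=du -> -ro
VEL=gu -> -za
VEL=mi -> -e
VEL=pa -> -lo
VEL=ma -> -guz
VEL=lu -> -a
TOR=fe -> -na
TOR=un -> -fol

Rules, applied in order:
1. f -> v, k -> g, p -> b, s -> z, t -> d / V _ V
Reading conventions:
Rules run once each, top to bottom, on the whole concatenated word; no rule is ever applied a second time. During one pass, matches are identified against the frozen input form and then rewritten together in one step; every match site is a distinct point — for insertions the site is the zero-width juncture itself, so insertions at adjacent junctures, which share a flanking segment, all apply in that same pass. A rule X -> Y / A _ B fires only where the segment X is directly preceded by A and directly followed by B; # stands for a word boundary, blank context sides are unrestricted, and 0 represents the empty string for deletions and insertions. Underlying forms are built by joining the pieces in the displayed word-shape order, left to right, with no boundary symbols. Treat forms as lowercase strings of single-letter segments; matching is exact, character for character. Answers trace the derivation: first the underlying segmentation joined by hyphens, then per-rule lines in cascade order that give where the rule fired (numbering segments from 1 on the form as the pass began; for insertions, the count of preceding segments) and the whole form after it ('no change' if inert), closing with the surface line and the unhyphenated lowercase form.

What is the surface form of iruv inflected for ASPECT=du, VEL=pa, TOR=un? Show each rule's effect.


underlying: iruv-lo-ro-fol
1. f -> v, k -> g, p -> b, s -> z, t -> d / V _ V: fires at position(s) 9: iruvlorovol
surface: iruvlorovol


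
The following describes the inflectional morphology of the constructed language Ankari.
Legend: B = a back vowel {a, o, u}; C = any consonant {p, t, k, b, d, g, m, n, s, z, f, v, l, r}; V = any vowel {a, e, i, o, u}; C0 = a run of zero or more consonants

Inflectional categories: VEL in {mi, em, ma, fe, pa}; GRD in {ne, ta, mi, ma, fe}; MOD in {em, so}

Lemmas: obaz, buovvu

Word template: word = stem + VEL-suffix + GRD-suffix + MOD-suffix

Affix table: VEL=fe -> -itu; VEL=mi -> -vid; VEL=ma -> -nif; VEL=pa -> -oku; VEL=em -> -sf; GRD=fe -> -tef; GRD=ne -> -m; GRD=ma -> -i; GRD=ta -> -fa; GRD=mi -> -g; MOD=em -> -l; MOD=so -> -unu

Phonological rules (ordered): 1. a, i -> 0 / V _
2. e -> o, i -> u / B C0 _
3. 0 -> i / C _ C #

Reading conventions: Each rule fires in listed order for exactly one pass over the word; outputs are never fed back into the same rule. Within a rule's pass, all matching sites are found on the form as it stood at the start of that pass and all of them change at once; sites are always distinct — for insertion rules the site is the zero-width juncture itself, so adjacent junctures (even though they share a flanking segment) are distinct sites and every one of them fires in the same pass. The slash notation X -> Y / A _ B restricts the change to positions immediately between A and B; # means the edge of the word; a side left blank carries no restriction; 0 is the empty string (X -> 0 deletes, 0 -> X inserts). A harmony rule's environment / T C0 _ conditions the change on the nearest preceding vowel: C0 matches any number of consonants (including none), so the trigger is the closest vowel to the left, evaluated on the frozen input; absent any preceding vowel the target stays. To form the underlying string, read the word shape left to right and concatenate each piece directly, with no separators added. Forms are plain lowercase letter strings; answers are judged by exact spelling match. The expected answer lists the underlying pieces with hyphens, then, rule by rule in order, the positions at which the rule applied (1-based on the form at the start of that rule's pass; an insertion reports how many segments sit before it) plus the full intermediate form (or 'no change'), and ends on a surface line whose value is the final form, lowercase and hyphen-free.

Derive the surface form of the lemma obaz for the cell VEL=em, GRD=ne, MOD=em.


underlying: obaz-sf-m-l
1. a, i -> 0 / V _: no change
2. e -> o, i -> u / B C0 _: no change
3. 0 -> i / C _ C #: inserts after position(s) 7: obazsfmil
surface: obazsfmil


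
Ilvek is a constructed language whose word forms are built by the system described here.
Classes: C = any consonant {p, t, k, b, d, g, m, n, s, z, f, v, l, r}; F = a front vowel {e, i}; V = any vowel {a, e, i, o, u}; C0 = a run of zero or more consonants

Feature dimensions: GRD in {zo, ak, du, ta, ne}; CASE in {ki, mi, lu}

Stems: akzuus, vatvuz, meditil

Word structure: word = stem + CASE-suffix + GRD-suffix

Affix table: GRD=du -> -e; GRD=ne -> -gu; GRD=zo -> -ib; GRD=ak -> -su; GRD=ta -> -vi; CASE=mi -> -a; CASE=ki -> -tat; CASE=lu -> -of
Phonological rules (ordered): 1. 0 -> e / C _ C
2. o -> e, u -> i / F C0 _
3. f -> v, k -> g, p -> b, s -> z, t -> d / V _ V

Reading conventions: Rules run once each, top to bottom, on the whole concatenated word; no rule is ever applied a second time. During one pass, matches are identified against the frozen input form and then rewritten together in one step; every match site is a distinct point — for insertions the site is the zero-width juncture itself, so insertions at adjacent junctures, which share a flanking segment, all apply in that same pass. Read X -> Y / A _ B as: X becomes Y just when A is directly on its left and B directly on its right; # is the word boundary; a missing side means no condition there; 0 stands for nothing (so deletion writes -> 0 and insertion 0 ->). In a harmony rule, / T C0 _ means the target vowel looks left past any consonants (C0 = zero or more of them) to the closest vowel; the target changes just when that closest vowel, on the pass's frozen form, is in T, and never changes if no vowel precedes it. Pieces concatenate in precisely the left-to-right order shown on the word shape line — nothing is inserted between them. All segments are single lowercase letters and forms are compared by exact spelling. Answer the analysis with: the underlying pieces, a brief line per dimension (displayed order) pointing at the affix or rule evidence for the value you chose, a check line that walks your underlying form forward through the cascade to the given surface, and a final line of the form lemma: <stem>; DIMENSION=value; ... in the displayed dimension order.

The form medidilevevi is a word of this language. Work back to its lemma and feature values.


underlying: meditil-of-vi
GRD=ta - signalled by the affix -vi
CASE=lu - signalled by the affix -of
check: meditilofvi -> meditilofevi -> meditilefevi -> medidilevevi
lemma: meditil; GRD=ta; CASE=lu


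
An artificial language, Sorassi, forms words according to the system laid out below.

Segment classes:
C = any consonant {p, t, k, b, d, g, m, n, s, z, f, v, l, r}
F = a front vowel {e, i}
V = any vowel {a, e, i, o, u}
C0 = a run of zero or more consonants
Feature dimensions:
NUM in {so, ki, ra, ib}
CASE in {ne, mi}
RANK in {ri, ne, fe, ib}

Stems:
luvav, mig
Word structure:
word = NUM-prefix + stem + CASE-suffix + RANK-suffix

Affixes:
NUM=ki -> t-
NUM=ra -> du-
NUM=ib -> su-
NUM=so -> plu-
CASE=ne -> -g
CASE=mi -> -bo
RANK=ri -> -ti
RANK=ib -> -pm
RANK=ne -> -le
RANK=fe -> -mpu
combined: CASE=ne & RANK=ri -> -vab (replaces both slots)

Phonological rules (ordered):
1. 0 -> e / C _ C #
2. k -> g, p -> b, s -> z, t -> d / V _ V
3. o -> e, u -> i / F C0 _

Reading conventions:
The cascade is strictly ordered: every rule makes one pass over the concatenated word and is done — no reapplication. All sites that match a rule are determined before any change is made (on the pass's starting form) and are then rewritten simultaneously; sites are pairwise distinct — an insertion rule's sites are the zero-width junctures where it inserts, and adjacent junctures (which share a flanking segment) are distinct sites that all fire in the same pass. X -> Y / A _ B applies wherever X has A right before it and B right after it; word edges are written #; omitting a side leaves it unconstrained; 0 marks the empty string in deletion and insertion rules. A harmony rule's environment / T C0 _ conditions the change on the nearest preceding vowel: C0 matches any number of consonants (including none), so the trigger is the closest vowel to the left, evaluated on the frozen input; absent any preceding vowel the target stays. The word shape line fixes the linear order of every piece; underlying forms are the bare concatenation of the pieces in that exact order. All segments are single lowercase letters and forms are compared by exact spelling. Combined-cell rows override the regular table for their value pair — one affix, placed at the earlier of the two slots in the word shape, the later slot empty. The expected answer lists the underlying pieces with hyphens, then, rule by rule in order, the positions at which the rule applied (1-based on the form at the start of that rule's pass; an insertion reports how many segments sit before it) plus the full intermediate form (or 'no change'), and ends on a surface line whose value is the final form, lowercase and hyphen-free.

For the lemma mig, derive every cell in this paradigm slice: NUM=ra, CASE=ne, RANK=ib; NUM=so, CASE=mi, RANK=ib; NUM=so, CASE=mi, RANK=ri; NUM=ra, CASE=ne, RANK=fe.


cell NUM=ra, CASE=ne, RANK=ib:
underlying: du-mig-g-pm
1. 0 -> e / C _ C #: inserts after position(s) 7: dumiggpem
2. k -> g, p -> b, s -> z, t -> d / V _ V: no change
3. o -> e, u -> i / F C0 _: no change
surface: dumiggpem

cell NUM=so, CASE=mi, RANK=ib:
underlying: plu-mig-bo-pm
1. 0 -> e / C _ C #: inserts after position(s) 9: plumigbopem
2. k -> g, p -> b, s -> z, t -> d / V _ V: fires at position(s) 9: plumigbobem
3. o -> e, u -> i / F C0 _: fires at position(s) 8: plumigbebem
surface: plumigbebem

cell NUM=so, CASE=mi, RANK=ri:
underlying: plu-mig-bo-ti
1. 0 -> e / C _ C #: no change
2. k -> g, p -> b, s -> z, t -> d / V _ V: fires at position(s) 9: plumigbodi
3. o -> e, u -> i / F C0 _: fires at position(s) 8: plumigbedi
surface: plumigbedi

cell NUM=ra, CASE=ne, RANK=fe:
underlying: du-mig-g-mpu
1. 0 -> e / C _ C #: no change
2. k -> g, p -> b, s -> z, t -> d / V _ V: no change
3. o -> e, u -> i / F C0 _: fires at position(s) 9: dumiggmpi
surface: dumiggmpi


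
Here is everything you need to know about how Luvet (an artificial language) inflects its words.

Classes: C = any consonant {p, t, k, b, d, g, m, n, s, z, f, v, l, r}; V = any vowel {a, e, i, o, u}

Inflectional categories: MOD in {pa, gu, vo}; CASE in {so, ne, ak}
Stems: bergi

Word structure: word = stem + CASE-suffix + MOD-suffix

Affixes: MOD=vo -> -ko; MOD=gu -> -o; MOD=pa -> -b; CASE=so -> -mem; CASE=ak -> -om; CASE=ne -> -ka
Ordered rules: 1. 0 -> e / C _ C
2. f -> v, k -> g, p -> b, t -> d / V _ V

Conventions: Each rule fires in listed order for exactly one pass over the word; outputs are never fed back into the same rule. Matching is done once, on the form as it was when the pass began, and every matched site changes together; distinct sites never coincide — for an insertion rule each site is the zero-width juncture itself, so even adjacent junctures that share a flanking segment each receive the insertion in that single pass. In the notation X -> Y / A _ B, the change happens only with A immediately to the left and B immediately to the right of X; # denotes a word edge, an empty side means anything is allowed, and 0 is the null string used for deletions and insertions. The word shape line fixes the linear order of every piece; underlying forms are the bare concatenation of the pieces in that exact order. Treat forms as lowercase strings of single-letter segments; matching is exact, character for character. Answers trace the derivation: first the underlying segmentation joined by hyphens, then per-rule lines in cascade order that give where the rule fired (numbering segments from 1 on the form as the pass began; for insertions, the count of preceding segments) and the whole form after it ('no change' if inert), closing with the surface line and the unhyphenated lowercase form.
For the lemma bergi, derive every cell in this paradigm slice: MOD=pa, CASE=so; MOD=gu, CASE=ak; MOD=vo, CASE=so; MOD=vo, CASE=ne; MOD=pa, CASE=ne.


cell MOD=pa, CASE=so:
underlying: bergi-mem-b
1. 0 -> e / C _ C: inserts after position(s) 3, 8: beregimemeb
2. f -> v, k -> g, p -> b, t -> d / V _ V: no change
surface: beregimemeb

cell MOD=gu, CASE=ak:
underlying: bergi-om-o
1. 0 -> e / C _ C: inserts after position(s) 3: beregiomo
2. f -> v, k -> g, p -> b, t -> d / V _ V: no change
surface: beregiomo

cell MOD=vo, CASE=so:
underlying: bergi-mem-ko
1. 0 -> e / C _ C: inserts after position(s) 3, 8: beregimemeko
2. f -> v, k -> g, p -> b, t -> d / V _ V: fires at position(s) 11: beregimemego
surface: beregimemego

cell MOD=vo, CASE=ne:
underlying: bergi-ka-ko
1. 0 -> e / C _ C: inserts after position(s) 3: beregikako
2. f -> v, k -> g, p -> b, t -> d / V _ V: fires at position(s) 7, 9: beregigago
surface: beregigago

cell MOD=pa, CASE=ne:
underlying: bergi-ka-b
1. 0 -> e / C _ C: inserts after position(s) 3: beregikab
2. f -> v, k -> g, p -> b, t -> d / V _ V: fires at position(s) 7: beregigab
surface: beregigab


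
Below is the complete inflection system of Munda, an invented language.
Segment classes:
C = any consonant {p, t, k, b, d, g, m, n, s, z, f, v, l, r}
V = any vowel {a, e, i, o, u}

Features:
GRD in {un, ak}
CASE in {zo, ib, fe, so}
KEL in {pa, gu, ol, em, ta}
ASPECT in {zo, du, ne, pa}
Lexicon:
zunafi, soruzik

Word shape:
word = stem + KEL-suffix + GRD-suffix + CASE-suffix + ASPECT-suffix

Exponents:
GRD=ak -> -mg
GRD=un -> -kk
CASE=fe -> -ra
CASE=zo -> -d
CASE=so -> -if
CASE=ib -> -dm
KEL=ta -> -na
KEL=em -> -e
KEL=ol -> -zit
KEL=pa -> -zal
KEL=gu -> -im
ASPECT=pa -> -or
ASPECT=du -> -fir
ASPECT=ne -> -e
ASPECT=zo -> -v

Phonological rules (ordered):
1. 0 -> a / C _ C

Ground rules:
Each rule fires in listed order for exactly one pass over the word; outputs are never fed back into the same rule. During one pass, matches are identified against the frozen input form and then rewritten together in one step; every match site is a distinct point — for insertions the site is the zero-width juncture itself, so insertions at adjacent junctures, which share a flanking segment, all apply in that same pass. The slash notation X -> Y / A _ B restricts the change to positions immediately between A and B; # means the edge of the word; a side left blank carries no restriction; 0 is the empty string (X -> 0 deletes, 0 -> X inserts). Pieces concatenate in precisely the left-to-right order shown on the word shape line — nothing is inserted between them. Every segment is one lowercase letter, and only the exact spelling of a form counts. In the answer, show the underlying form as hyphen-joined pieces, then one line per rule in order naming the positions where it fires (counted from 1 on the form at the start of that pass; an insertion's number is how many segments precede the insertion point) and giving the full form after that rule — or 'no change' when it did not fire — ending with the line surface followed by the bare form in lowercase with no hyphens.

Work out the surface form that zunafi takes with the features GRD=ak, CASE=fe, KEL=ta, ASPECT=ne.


underlying: zunafi-na-mg-ra-e
1. 0 -> a / C _ C: inserts after position(s) 9, 10: zunafinamagarae
surface: zunafinamagarae


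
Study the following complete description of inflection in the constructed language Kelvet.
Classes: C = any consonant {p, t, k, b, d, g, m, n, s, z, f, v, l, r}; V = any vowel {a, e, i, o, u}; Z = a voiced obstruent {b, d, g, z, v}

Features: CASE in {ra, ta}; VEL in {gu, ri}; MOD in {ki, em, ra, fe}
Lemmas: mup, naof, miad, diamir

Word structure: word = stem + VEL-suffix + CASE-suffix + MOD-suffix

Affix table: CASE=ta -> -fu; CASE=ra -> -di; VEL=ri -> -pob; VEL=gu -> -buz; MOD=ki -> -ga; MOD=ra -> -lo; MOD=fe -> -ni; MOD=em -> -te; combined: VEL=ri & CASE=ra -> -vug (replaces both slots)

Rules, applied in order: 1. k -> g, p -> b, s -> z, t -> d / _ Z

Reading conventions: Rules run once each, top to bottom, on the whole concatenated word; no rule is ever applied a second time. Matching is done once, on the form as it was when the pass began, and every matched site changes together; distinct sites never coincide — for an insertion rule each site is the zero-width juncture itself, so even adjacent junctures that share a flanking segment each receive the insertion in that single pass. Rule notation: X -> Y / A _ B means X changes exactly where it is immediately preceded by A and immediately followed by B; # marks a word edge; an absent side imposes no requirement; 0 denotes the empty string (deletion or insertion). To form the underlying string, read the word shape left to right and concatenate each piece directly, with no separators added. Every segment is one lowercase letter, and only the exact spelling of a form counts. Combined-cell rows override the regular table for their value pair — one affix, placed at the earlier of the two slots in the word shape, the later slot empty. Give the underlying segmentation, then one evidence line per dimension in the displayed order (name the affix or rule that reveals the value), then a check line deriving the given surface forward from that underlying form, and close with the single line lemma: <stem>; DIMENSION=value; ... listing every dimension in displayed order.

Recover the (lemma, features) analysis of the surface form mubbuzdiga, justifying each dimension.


underlying: mup-buz-di-ga
CASE=ra - signalled by the affix -di
VEL=gu - signalled by the affix -buz
MOD=ki - signalled by the affix -ga
check: mupbuzdiga -> mubbuzdiga
lemma: mup; CASE=ra; VEL=gu; MOD=ki


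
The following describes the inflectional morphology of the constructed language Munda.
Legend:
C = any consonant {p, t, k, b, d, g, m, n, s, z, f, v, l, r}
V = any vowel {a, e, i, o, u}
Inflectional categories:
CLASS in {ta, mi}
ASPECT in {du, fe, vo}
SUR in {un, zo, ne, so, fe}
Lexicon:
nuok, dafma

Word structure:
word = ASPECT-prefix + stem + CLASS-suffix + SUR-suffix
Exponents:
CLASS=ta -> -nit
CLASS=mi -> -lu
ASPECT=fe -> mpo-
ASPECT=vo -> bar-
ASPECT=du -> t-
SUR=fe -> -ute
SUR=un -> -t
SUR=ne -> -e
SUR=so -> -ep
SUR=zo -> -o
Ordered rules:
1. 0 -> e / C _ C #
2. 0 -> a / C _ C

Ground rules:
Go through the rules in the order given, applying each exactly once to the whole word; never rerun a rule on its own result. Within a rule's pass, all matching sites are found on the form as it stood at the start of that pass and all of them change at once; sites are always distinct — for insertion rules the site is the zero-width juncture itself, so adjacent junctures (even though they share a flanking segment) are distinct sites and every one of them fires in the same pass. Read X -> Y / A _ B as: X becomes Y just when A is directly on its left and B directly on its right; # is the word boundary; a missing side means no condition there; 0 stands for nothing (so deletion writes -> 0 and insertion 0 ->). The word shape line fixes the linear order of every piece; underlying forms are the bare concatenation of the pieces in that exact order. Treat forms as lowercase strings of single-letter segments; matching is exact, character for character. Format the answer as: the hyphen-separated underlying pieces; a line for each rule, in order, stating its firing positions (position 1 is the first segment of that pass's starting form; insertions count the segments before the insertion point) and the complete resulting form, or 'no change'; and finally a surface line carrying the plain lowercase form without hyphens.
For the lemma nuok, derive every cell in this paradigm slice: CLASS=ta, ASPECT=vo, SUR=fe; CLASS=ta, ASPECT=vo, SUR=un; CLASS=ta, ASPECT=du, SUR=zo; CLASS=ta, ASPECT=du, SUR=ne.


cell CLASS=ta, ASPECT=vo, SUR=fe:
underlying: bar-nuok-nit-ute
1. 0 -> e / C _ C #: no change
2. 0 -> a / C _ C: inserts after position(s) 3, 7: baranuokanitute
surface: baranuokanitute

cell CLASS=ta, ASPECT=vo, SUR=un:
underlying: bar-nuok-nit-t
1. 0 -> e / C _ C #: inserts after position(s) 10: barnuoknitet
2. 0 -> a / C _ C: inserts after position(s) 3, 7: baranuokanitet
surface: baranuokanitet

cell CLASS=ta, ASPECT=du, SUR=zo:
underlying: t-nuok-nit-o
1. 0 -> e / C _ C #: no change
2. 0 -> a / C _ C: inserts after position(s) 1, 5: tanuokanito
surface: tanuokanito

cell CLASS=ta, ASPECT=du, SUR=ne:
underlying: t-nuok-nit-e
1. 0 -> e / C _ C #: no change
2. 0 -> a / C _ C: inserts after position(s) 1, 5: tanuokanite
surface: tanuokanite


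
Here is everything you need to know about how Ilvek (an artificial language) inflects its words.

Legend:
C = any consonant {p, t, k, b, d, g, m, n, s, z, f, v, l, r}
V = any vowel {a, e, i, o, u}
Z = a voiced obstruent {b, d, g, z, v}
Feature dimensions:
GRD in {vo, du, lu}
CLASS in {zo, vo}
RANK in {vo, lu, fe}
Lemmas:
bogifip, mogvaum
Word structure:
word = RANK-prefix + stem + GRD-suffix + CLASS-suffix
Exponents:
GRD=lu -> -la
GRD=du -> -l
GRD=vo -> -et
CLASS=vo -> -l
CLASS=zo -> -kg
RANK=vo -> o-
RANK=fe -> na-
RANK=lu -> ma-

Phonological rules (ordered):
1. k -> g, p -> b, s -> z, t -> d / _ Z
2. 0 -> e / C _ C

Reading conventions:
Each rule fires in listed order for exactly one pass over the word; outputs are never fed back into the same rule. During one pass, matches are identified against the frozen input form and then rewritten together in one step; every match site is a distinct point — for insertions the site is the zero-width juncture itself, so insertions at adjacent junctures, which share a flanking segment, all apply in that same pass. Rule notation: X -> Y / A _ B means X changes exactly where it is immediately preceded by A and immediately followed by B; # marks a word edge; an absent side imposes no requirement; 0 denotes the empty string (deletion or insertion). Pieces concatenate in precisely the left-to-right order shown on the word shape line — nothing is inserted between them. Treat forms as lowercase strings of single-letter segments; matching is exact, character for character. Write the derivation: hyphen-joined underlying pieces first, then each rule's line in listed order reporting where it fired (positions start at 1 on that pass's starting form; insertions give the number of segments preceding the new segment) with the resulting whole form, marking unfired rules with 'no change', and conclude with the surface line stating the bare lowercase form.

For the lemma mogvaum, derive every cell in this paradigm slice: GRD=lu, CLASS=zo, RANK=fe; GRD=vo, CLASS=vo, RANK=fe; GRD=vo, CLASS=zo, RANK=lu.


cell GRD=lu, CLASS=zo, RANK=fe:
underlying: na-mogvaum-la-kg
1. k -> g, p -> b, s -> z, t -> d / _ Z: fires at position(s) 12: namogvaumlagg
2. 0 -> e / C _ C: inserts after position(s) 5, 9, 12: namogevaumelageg
surface: namogevaumelageg

cell GRD=vo, CLASS=vo, RANK=fe:
underlying: na-mogvaum-et-l
1. k -> g, p -> b, s -> z, t -> d / _ Z: no change
2. 0 -> e / C _ C: inserts after position(s) 5, 11: namogevaumetel
surface: namogevaumetel

cell GRD=vo, CLASS=zo, RANK=lu:
underlying: ma-mogvaum-et-kg
1. k -> g, p -> b, s -> z, t -> d / _ Z: fires at position(s) 12: mamogvaumetgg
2. 0 -> e / C _ C: inserts after position(s) 5, 11, 12: mamogevaumetegeg
surface: mamogevaumetegeg


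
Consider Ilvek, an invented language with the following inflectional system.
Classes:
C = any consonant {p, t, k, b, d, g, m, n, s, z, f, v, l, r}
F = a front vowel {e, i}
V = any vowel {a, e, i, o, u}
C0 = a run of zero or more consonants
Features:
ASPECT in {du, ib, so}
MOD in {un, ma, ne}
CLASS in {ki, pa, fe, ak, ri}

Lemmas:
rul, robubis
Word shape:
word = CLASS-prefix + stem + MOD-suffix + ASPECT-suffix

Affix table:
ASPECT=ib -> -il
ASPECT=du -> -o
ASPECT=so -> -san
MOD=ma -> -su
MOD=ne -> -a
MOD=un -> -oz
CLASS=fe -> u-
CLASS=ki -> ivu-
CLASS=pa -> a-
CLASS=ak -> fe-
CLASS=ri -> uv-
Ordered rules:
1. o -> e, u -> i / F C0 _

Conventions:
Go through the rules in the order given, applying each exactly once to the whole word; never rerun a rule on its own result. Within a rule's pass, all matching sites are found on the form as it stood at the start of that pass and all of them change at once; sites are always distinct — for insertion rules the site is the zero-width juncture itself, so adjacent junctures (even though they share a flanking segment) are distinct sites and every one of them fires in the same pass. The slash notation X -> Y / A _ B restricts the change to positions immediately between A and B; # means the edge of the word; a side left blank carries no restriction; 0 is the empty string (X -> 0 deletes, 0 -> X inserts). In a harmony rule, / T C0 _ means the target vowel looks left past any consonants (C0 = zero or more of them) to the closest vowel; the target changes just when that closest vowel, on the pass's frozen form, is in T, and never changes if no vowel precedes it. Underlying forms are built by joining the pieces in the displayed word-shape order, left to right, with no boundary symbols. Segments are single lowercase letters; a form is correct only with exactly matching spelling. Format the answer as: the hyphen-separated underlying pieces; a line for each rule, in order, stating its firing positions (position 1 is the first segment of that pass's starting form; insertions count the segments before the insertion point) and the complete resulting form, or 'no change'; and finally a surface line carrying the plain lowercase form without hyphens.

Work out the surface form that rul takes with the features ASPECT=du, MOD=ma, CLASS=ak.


underlying: fe-rul-su-o
1. o -> e, u -> i / F C0 _: fires at position(s) 4: ferilsuo
surface: ferilsuo


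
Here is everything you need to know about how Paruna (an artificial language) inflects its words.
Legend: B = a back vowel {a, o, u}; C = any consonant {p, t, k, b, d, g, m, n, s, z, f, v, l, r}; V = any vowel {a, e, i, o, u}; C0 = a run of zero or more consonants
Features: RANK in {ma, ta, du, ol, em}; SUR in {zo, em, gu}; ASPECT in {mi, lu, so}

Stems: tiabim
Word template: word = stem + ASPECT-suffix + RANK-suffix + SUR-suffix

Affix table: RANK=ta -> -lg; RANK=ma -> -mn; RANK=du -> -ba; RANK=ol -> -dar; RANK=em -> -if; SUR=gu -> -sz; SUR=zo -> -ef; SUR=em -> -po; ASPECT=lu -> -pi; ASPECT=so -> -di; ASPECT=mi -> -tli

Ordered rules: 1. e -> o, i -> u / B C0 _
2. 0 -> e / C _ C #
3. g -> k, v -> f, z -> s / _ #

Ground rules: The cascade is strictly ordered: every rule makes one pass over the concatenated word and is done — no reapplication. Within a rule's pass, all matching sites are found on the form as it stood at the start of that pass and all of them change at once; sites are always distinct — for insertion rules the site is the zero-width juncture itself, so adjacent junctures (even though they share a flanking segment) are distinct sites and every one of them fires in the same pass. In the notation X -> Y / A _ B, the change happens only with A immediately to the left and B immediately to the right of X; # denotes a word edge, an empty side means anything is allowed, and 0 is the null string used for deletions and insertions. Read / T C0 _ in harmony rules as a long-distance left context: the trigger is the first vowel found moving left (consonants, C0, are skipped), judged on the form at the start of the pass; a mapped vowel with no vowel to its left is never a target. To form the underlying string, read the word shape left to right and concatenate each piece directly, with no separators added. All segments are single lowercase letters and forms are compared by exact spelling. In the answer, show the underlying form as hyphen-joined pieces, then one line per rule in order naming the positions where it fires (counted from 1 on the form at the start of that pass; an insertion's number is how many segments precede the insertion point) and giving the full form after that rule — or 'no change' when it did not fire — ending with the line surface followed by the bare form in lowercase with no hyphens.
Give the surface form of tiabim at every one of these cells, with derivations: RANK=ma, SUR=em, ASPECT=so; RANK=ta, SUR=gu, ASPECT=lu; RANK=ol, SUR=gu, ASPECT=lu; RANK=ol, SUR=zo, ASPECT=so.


cell RANK=ma, SUR=em, ASPECT=so:
underlying: tiabim-di-mn-po
1. e -> o, i -> u / B C0 _: fires at position(s) 5: tiabumdimnpo
2. 0 -> e / C _ C #: no change
3. g -> k, v -> f, z -> s / _ #: no change
surface: tiabumdimnpo

cell RANK=ta, SUR=gu, ASPECT=lu:
underlying: tiabim-pi-lg-sz
1. e -> o, i -> u / B C0 _: fires at position(s) 5: tiabumpilgsz
2. 0 -> e / C _ C #: inserts after position(s) 11: tiabumpilgsez
3. g -> k, v -> f, z -> s / _ #: fires at position(s) 13: tiabumpilgses
surface: tiabumpilgses

cell RANK=ol, SUR=gu, ASPECT=lu:
underlying: tiabim-pi-dar-sz
1. e -> o, i -> u / B C0 _: fires at position(s) 5: tiabumpidarsz
2. 0 -> e / C _ C #: inserts after position(s) 12: tiabumpidarsez
3. g -> k, v -> f, z -> s / _ #: fires at position(s) 14: tiabumpidarses
surface: tiabumpidarses

cell RANK=ol, SUR=zo, ASPECT=so:
underlying: tiabim-di-dar-ef
1. e -> o, i -> u / B C0 _: fires at position(s) 5, 12: tiabumdidarof
2. 0 -> e / C _ C #: no change
3. g -> k, v -> f, z -> s / _ #: no change
surface: tiabumdidarof


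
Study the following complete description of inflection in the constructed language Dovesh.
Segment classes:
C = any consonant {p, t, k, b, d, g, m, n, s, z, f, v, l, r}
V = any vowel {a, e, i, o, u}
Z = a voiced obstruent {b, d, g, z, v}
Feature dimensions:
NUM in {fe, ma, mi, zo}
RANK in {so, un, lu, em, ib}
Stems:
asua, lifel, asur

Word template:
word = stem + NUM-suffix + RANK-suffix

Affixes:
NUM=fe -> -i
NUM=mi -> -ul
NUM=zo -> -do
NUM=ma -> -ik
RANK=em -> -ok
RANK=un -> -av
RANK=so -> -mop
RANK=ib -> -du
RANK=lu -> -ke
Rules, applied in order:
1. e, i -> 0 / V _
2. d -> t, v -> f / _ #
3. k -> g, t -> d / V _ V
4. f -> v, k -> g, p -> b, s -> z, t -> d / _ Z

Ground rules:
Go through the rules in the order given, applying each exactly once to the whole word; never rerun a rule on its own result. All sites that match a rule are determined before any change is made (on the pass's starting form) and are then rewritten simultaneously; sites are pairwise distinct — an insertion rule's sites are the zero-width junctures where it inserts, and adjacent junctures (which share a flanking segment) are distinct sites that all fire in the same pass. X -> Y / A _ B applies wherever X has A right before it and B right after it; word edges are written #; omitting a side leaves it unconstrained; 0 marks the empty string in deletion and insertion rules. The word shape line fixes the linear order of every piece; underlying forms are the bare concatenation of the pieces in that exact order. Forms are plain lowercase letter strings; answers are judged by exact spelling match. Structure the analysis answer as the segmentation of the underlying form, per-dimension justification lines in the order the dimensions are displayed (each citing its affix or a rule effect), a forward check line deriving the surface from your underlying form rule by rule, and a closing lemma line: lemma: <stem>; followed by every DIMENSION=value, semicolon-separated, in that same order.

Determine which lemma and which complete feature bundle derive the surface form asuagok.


underlying: asua-ik-ok
NUM=ma - signalled by the affix -ik
RANK=em - signalled by the affix -ok
check: asuaikok -> asuakok -> asuakok -> asuagok -> asuagok
lemma: asua; NUM=ma; RANK=em
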